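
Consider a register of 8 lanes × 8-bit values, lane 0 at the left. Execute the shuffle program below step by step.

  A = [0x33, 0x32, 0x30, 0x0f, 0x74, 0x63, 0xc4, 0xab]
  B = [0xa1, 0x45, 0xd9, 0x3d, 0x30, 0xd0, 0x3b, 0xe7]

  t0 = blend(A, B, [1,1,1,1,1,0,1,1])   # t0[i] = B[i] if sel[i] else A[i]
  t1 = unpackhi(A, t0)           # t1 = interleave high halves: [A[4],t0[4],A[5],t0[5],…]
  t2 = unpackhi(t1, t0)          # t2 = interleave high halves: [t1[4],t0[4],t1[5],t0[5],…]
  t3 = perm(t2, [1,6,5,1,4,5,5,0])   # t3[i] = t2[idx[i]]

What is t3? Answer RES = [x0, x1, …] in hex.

RES = [ 0x30  0xe7  0x3b  0x30  0xab  0x3b  0x3b  0xc4 ]

  t0: a1 45 d9 3d 30 63 3b e7
  t1: 74 30 63 63 c4 3b ab e7
  t2: c4 30 3b 63 ab 3b e7 e7
  t3: 30 e7 3b 30 ab 3b 3b c4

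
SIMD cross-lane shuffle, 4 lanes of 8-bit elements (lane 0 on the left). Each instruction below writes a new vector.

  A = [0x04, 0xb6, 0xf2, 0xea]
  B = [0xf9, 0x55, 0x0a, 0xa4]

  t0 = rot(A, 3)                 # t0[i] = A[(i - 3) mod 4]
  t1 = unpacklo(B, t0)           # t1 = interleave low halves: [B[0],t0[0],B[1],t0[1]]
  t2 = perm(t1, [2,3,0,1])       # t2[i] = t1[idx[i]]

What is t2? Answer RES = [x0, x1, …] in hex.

→ t0 |b6|f2|ea|04|
→ t1 |f9|b6|55|f2|
→ t2 |55|f2|f9|b6|

RES = [0x55, 0xf2, 0xf9, 0xb6]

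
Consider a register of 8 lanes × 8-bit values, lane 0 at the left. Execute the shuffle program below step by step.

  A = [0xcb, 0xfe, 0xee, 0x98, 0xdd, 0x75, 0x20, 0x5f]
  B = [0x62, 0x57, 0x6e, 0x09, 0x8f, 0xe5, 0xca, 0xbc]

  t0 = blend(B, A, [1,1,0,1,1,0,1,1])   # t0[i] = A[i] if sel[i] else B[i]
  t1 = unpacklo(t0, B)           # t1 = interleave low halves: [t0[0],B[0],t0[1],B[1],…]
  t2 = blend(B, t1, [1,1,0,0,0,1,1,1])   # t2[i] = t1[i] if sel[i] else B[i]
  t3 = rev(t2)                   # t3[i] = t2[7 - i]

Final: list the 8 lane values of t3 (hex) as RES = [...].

t0 = [0xcb, 0xfe, 0x6e, 0x98, 0xdd, 0xe5, 0x20, 0x5f]
t1 = [0xcb, 0x62, 0xfe, 0x57, 0x6e, 0x6e, 0x98, 0x09]
t2 = [0xcb, 0x62, 0x6e, 0x09, 0x8f, 0x6e, 0x98, 0x09]
t3 = [0x09, 0x98, 0x6e, 0x8f, 0x09, 0x6e, 0x62, 0xcb]

RES = [0x09, 0x98, 0x6e, 0x8f, 0x09, 0x6e, 0x62, 0xcb]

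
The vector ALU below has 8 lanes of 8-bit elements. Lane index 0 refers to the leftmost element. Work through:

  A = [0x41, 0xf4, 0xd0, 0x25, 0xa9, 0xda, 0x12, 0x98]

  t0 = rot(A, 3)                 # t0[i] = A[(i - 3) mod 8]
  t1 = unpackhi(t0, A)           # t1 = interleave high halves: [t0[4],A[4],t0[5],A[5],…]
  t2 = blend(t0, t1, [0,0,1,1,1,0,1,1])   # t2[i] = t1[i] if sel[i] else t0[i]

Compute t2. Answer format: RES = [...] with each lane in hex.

t0 = [0xda, 0x12, 0x98, 0x41, 0xf4, 0xd0, 0x25, 0xa9]
t1 = [0xf4, 0xa9, 0xd0, 0xda, 0x25, 0x12, 0xa9, 0x98]
t2 = [0xda, 0x12, 0xd0, 0xda, 0x25, 0xd0, 0xa9, 0x98]

RES = [ 0xda  0x12  0xd0  0xda  0x25  0xd0  0xa9  0x98 ]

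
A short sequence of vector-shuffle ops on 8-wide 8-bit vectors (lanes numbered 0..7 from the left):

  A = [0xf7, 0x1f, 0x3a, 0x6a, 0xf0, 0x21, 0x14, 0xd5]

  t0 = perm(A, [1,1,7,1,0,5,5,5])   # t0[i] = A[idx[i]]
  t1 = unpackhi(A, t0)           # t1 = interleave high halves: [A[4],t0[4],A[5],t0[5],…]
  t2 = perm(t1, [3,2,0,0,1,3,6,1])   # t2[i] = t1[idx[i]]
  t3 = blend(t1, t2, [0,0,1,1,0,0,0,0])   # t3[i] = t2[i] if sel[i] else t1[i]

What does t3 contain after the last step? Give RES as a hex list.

RES = [ 0xf0  0xf7  0xf0  0xf0  0x14  0x21  0xd5  0x21 ]

t0 = [0x1f, 0x1f, 0xd5, 0x1f, 0xf7, 0x21, 0x21, 0x21]
t1 = [0xf0, 0xf7, 0x21, 0x21, 0x14, 0x21, 0xd5, 0x21]
t2 = [0x21, 0x21, 0xf0, 0xf0, 0xf7, 0x21, 0xd5, 0xf7]
t3 = [0xf0, 0xf7, 0xf0, 0xf0, 0x14, 0x21, 0xd5, 0x21]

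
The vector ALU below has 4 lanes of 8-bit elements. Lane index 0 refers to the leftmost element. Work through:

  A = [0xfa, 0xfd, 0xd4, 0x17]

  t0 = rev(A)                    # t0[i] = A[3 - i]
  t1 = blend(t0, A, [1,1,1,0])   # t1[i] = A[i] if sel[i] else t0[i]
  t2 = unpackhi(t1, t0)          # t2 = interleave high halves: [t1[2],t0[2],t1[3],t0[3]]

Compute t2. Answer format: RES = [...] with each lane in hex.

RES = [0xd4, 0xfd, 0xfa, 0xfa]

t0 = [0x17, 0xd4, 0xfd, 0xfa]
t1 = [0xfa, 0xfd, 0xd4, 0xfa]
t2 = [0xd4, 0xfd, 0xfa, 0xfa]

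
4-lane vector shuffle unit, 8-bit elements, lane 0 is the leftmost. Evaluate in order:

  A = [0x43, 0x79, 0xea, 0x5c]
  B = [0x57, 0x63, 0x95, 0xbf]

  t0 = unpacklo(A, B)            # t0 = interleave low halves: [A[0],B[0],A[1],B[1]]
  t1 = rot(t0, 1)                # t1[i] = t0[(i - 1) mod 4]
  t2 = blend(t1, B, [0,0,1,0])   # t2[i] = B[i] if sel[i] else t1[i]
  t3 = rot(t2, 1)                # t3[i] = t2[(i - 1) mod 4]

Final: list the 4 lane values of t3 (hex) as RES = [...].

  t0: 43 57 79 63
  t1: 63 43 57 79
  t2: 63 43 95 79
  t3: 79 63 43 95

RES = [0x79, 0x63, 0x43, 0x95]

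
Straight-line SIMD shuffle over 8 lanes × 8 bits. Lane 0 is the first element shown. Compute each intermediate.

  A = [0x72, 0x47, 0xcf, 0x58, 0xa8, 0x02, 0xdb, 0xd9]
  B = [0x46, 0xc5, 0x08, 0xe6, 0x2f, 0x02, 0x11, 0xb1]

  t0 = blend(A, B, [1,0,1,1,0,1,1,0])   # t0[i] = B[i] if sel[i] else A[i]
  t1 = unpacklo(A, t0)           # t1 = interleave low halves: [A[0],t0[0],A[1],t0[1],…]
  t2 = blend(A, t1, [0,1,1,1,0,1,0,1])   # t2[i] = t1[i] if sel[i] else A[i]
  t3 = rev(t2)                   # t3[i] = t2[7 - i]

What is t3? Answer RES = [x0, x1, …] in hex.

RES = [0xe6, 0xdb, 0x08, 0xa8, 0x47, 0x47, 0x46, 0x72]

→ t0 |46|47|08|e6|a8|02|11|d9|
→ t1 |72|46|47|47|cf|08|58|e6|
→ t2 |72|46|47|47|a8|08|db|e6|
→ t3 |e6|db|08|a8|47|47|46|72|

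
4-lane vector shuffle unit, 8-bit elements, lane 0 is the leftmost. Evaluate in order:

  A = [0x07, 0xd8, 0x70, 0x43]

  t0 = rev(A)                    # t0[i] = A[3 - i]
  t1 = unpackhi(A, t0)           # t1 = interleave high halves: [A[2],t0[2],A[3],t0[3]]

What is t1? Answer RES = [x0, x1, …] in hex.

RES = [0x70, 0xd8, 0x43, 0x07]

  t0: 43 70 d8 07
  t1: 70 d8 43 07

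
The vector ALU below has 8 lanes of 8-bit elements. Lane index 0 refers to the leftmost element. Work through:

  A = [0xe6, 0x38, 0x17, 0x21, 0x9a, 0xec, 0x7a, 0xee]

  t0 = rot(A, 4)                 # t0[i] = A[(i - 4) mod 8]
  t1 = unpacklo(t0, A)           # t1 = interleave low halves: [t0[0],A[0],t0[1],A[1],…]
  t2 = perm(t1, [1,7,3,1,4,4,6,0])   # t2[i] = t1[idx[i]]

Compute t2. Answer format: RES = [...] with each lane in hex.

RES = [0xe6, 0x21, 0x38, 0xe6, 0x7a, 0x7a, 0xee, 0x9a]

→ t0 |9a|ec|7a|ee|e6|38|17|21|
→ t1 |9a|e6|ec|38|7a|17|ee|21|
→ t2 |e6|21|38|e6|7a|7a|ee|9a|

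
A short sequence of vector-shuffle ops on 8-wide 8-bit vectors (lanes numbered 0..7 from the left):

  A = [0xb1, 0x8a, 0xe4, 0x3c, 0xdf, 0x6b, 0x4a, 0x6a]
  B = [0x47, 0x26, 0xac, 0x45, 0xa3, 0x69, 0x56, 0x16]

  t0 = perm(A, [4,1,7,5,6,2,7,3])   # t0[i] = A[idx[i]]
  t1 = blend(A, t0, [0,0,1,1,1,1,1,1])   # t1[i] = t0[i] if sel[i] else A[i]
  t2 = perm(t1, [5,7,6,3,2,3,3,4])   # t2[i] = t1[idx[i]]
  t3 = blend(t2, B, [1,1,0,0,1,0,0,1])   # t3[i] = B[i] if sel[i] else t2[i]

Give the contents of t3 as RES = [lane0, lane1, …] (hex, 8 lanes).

RES = [ 0x47  0x26  0x6a  0x6b  0xa3  0x6b  0x6b  0x16 ]

t0 = [0xdf, 0x8a, 0x6a, 0x6b, 0x4a, 0xe4, 0x6a, 0x3c]
t1 = [0xb1, 0x8a, 0x6a, 0x6b, 0x4a, 0xe4, 0x6a, 0x3c]
t2 = [0xe4, 0x3c, 0x6a, 0x6b, 0x6a, 0x6b, 0x6b, 0x4a]
t3 = [0x47, 0x26, 0x6a, 0x6b, 0xa3, 0x6b, 0x6b, 0x16]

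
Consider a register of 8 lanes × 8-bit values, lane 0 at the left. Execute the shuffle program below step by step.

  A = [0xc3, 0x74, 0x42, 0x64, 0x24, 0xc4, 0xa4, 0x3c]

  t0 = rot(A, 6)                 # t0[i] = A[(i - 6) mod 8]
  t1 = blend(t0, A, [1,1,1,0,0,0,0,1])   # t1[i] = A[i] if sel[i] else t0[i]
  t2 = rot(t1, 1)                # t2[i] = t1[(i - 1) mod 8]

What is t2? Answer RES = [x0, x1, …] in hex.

RES = [ 0x3c  0xc3  0x74  0x42  0xc4  0xa4  0x3c  0xc3 ]

t0 = [0x42, 0x64, 0x24, 0xc4, 0xa4, 0x3c, 0xc3, 0x74]
t1 = [0xc3, 0x74, 0x42, 0xc4, 0xa4, 0x3c, 0xc3, 0x3c]
t2 = [0x3c, 0xc3, 0x74, 0x42, 0xc4, 0xa4, 0x3c, 0xc3]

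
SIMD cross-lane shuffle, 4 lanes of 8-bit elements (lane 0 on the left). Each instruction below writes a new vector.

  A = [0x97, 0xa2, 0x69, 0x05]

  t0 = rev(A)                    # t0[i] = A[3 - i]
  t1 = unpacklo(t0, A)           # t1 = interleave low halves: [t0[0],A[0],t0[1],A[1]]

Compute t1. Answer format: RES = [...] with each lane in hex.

RES = [ 0x05  0x97  0x69  0xa2 ]

→ t0 |05|69|a2|97|
→ t1 |05|97|69|a2|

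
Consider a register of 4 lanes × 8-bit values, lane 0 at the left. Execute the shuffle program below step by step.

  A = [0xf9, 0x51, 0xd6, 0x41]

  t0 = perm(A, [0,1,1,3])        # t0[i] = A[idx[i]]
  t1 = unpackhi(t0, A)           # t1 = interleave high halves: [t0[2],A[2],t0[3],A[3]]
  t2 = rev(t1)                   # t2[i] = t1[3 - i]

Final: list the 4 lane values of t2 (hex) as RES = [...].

RES = [ 0x41  0x41  0xd6  0x51 ]

t0 = [0xf9, 0x51, 0x51, 0x41]
t1 = [0x51, 0xd6, 0x41, 0x41]
t2 = [0x41, 0x41, 0xd6, 0x51]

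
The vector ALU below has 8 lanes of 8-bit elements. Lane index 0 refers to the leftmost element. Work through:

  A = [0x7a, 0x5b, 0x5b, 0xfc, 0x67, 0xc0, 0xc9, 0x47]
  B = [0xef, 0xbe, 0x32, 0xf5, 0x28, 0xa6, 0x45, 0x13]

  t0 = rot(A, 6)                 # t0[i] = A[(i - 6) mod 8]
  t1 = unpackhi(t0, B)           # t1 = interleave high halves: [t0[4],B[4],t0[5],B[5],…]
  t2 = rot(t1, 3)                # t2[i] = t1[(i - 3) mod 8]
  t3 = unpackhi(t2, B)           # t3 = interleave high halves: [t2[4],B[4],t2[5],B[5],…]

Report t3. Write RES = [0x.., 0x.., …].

RES = [ 0x28  0x28  0x47  0xa6  0xa6  0x45  0x7a  0x13 ]

  t0: 5b fc 67 c0 c9 47 7a 5b
  t1: c9 28 47 a6 7a 45 5b 13
  t2: 45 5b 13 c9 28 47 a6 7a
  t3: 28 28 47 a6 a6 45 7a 13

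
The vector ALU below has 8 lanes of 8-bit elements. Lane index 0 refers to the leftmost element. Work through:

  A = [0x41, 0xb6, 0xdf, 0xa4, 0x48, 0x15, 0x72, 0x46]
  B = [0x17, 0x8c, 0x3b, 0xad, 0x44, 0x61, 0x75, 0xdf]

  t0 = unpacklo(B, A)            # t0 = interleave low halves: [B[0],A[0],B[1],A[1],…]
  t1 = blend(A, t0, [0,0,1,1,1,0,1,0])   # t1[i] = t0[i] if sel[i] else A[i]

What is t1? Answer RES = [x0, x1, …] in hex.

RES = [0x41, 0xb6, 0x8c, 0xb6, 0x3b, 0x15, 0xad, 0x46]

  t0: 17 41 8c b6 3b df ad a4
  t1: 41 b6 8c b6 3b 15 ad 46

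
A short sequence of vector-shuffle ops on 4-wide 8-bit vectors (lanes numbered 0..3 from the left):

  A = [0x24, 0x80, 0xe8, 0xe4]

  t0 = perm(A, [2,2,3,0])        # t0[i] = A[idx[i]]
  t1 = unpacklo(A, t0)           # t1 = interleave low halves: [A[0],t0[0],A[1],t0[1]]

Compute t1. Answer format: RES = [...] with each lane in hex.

RES = [0x24, 0xe8, 0x80, 0xe8]

t0 = [0xe8, 0xe8, 0xe4, 0x24]
t1 = [0x24, 0xe8, 0x80, 0xe8]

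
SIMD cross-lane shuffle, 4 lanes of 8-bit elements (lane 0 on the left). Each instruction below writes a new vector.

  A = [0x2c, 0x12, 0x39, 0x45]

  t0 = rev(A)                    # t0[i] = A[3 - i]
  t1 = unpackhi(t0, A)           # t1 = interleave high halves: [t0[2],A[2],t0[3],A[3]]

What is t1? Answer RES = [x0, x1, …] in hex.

  t0: 45 39 12 2c
  t1: 12 39 2c 45

RES = [ 0x12  0x39  0x2c  0x45 ]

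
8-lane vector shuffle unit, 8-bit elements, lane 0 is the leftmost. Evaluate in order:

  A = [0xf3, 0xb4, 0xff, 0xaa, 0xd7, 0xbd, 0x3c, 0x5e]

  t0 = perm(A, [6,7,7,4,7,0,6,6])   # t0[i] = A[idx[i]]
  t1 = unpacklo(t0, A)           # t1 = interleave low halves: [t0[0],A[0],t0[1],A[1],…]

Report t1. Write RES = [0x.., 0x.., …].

t0 = [0x3c, 0x5e, 0x5e, 0xd7, 0x5e, 0xf3, 0x3c, 0x3c]
t1 = [0x3c, 0xf3, 0x5e, 0xb4, 0x5e, 0xff, 0xd7, 0xaa]

RES = [ 0x3c  0xf3  0x5e  0xb4  0x5e  0xff  0xd7  0xaa ]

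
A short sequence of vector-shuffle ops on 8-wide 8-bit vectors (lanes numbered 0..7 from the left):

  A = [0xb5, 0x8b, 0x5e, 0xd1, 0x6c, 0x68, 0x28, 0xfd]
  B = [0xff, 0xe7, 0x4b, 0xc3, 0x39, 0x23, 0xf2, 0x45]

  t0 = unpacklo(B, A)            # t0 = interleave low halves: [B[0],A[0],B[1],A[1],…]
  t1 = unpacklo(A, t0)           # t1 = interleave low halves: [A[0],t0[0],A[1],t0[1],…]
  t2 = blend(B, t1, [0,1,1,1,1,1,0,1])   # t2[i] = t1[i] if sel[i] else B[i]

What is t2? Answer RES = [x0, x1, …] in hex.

RES = [0xff, 0xff, 0x8b, 0xb5, 0x5e, 0xe7, 0xf2, 0x8b]

→ t0 |ff|b5|e7|8b|4b|5e|c3|d1|
→ t1 |b5|ff|8b|b5|5e|e7|d1|8b|
→ t2 |ff|ff|8b|b5|5e|e7|f2|8b|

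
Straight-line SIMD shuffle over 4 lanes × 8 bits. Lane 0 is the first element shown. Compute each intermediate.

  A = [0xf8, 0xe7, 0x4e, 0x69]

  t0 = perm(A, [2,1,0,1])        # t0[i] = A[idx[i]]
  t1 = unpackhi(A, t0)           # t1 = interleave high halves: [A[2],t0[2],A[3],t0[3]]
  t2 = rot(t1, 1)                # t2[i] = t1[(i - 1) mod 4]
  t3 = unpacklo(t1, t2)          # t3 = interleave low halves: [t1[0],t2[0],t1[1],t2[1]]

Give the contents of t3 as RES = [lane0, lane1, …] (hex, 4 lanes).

t0 = [0x4e, 0xe7, 0xf8, 0xe7]
t1 = [0x4e, 0xf8, 0x69, 0xe7]
t2 = [0xe7, 0x4e, 0xf8, 0x69]
t3 = [0x4e, 0xe7, 0xf8, 0x4e]

RES = [ 0x4e  0xe7  0xf8  0x4e ]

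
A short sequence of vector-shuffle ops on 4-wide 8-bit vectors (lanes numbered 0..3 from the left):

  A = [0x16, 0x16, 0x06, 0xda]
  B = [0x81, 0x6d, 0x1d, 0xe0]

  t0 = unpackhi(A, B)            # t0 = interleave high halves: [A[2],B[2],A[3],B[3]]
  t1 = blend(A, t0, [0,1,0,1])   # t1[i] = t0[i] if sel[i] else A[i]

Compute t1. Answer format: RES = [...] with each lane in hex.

t0 = [0x06, 0x1d, 0xda, 0xe0]
t1 = [0x16, 0x1d, 0x06, 0xe0]

RES = [ 0x16  0x1d  0x06  0xe0 ]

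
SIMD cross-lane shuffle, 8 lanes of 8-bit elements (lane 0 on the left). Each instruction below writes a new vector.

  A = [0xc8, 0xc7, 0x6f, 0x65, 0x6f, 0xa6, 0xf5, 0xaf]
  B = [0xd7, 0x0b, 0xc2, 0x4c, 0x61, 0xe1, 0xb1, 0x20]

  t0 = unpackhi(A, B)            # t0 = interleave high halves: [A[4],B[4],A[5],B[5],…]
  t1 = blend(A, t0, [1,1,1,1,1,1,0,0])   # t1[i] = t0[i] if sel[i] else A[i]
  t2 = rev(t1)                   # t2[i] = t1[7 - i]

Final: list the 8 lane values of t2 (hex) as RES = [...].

RES = [ 0xaf  0xf5  0xb1  0xf5  0xe1  0xa6  0x61  0x6f ]

t0 = [0x6f, 0x61, 0xa6, 0xe1, 0xf5, 0xb1, 0xaf, 0x20]
t1 = [0x6f, 0x61, 0xa6, 0xe1, 0xf5, 0xb1, 0xf5, 0xaf]
t2 = [0xaf, 0xf5, 0xb1, 0xf5, 0xe1, 0xa6, 0x61, 0x6f]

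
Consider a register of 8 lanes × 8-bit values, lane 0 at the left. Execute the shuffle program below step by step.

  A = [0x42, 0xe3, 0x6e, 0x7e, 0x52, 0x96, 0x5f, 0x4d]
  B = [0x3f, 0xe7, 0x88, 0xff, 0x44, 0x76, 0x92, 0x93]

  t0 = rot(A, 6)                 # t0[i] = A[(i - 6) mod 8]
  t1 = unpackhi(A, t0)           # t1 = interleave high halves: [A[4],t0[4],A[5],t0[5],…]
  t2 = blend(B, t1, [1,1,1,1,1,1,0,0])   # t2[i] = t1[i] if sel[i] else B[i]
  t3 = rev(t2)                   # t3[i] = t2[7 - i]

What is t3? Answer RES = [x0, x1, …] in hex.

t0 = [0x6e, 0x7e, 0x52, 0x96, 0x5f, 0x4d, 0x42, 0xe3]
t1 = [0x52, 0x5f, 0x96, 0x4d, 0x5f, 0x42, 0x4d, 0xe3]
t2 = [0x52, 0x5f, 0x96, 0x4d, 0x5f, 0x42, 0x92, 0x93]
t3 = [0x93, 0x92, 0x42, 0x5f, 0x4d, 0x96, 0x5f, 0x52]

RES = [ 0x93  0x92  0x42  0x5f  0x4d  0x96  0x5f  0x52 ]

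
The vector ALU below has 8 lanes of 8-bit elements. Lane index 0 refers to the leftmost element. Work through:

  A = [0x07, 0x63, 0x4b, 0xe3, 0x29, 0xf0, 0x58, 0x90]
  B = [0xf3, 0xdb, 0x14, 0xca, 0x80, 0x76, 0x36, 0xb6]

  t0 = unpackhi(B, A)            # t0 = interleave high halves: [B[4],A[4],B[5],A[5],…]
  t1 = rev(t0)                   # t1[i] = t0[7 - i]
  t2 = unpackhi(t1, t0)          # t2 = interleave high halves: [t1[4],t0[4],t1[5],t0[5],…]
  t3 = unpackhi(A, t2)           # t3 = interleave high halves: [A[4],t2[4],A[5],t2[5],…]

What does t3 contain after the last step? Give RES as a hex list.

t0 = [0x80, 0x29, 0x76, 0xf0, 0x36, 0x58, 0xb6, 0x90]
t1 = [0x90, 0xb6, 0x58, 0x36, 0xf0, 0x76, 0x29, 0x80]
t2 = [0xf0, 0x36, 0x76, 0x58, 0x29, 0xb6, 0x80, 0x90]
t3 = [0x29, 0x29, 0xf0, 0xb6, 0x58, 0x80, 0x90, 0x90]

RES = [0x29, 0x29, 0xf0, 0xb6, 0x58, 0x80, 0x90, 0x90]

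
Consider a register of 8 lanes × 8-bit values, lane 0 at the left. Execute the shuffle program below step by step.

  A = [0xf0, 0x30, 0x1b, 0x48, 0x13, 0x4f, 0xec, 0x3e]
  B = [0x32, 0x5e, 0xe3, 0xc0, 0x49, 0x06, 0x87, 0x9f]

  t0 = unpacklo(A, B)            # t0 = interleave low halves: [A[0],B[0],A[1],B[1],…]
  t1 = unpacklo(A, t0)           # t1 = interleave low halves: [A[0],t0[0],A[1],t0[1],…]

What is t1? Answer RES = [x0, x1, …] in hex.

→ t0 |f0|32|30|5e|1b|e3|48|c0|
→ t1 |f0|f0|30|32|1b|30|48|5e|

RES = [0xf0, 0xf0, 0x30, 0x32, 0x1b, 0x30, 0x48, 0x5e]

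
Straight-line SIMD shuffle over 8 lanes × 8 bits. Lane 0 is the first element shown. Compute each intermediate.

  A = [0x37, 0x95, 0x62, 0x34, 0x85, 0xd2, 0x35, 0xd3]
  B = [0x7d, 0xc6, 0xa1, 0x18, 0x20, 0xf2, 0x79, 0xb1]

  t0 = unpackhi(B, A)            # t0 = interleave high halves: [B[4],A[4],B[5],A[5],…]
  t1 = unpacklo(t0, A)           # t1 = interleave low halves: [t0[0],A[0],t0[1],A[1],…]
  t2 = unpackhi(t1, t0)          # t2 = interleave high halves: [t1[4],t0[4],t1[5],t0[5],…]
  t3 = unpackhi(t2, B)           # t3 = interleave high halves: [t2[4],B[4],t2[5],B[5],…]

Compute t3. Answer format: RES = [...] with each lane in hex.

t0 = [0x20, 0x85, 0xf2, 0xd2, 0x79, 0x35, 0xb1, 0xd3]
t1 = [0x20, 0x37, 0x85, 0x95, 0xf2, 0x62, 0xd2, 0x34]
t2 = [0xf2, 0x79, 0x62, 0x35, 0xd2, 0xb1, 0x34, 0xd3]
t3 = [0xd2, 0x20, 0xb1, 0xf2, 0x34, 0x79, 0xd3, 0xb1]

RES = [ 0xd2  0x20  0xb1  0xf2  0x34  0x79  0xd3  0xb1 ]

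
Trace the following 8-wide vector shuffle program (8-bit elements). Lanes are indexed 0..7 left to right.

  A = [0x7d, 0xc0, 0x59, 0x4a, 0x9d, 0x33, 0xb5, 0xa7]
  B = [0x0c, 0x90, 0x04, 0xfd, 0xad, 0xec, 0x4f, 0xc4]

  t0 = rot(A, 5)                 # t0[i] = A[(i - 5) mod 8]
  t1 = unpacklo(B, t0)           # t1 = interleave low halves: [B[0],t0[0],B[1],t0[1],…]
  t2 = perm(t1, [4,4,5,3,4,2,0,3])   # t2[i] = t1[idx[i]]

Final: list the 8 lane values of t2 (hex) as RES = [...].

RES = [ 0x04  0x04  0x33  0x9d  0x04  0x90  0x0c  0x9d ]

t0 = [0x4a, 0x9d, 0x33, 0xb5, 0xa7, 0x7d, 0xc0, 0x59]
t1 = [0x0c, 0x4a, 0x90, 0x9d, 0x04, 0x33, 0xfd, 0xb5]
t2 = [0x04, 0x04, 0x33, 0x9d, 0x04, 0x90, 0x0c, 0x9d]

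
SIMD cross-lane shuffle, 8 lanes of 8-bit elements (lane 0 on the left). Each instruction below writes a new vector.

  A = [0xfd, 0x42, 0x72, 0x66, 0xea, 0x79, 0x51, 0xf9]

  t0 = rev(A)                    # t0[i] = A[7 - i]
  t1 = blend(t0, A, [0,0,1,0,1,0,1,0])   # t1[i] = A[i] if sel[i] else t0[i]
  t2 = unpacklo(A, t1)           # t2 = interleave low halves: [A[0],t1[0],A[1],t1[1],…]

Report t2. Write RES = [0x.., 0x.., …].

RES = [0xfd, 0xf9, 0x42, 0x51, 0x72, 0x72, 0x66, 0xea]

  t0: f9 51 79 ea 66 72 42 fd
  t1: f9 51 72 ea ea 72 51 fd
  t2: fd f9 42 51 72 72 66 ea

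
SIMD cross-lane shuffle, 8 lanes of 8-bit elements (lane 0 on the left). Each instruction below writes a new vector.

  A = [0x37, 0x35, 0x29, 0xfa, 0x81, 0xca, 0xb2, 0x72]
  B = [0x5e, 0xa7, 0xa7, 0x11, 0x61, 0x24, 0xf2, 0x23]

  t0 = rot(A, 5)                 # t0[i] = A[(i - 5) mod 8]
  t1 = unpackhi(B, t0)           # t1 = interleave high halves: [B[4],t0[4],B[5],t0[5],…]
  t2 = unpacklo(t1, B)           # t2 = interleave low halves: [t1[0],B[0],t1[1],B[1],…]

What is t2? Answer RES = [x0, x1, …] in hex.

RES = [ 0x61  0x5e  0x72  0xa7  0x24  0xa7  0x37  0x11 ]

t0 = [0xfa, 0x81, 0xca, 0xb2, 0x72, 0x37, 0x35, 0x29]
t1 = [0x61, 0x72, 0x24, 0x37, 0xf2, 0x35, 0x23, 0x29]
t2 = [0x61, 0x5e, 0x72, 0xa7, 0x24, 0xa7, 0x37, 0x11]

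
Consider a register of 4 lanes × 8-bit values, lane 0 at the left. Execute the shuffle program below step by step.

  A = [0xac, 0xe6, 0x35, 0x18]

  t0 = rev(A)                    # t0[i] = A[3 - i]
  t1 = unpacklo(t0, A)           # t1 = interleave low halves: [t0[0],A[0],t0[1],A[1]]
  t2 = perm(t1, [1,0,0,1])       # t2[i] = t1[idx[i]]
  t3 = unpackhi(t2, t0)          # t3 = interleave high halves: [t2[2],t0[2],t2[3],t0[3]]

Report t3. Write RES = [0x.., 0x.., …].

→ t0 |18|35|e6|ac|
→ t1 |18|ac|35|e6|
→ t2 |ac|18|18|ac|
→ t3 |18|e6|ac|ac|

RES = [ 0x18  0xe6  0xac  0xac ]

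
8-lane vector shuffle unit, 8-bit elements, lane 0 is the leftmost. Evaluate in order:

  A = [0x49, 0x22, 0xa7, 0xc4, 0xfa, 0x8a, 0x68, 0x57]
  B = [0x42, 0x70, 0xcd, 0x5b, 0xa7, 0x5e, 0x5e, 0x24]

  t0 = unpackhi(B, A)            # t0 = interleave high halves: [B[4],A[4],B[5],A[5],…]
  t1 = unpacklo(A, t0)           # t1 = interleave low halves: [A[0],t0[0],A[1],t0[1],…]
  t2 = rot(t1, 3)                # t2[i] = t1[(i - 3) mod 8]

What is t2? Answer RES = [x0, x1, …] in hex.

RES = [ 0x5e  0xc4  0x8a  0x49  0xa7  0x22  0xfa  0xa7 ]

→ t0 |a7|fa|5e|8a|5e|68|24|57|
→ t1 |49|a7|22|fa|a7|5e|c4|8a|
→ t2 |5e|c4|8a|49|a7|22|fa|a7|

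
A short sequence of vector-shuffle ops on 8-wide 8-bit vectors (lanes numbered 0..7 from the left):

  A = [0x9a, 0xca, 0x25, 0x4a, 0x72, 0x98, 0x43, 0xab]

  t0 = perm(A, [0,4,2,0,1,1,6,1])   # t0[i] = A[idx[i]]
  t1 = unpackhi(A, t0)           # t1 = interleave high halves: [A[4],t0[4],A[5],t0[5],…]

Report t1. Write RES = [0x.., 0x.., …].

  t0: 9a 72 25 9a ca ca 43 ca
  t1: 72 ca 98 ca 43 43 ab ca

RES = [ 0x72  0xca  0x98  0xca  0x43  0x43  0xab  0xca ]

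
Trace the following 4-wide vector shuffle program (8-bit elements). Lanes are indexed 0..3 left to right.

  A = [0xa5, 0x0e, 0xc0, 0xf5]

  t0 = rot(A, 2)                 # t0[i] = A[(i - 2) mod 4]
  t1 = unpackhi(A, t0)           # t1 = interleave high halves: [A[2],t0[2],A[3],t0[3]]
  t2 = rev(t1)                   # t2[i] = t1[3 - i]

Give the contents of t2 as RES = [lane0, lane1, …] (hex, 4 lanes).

t0 = [0xc0, 0xf5, 0xa5, 0x0e]
t1 = [0xc0, 0xa5, 0xf5, 0x0e]
t2 = [0x0e, 0xf5, 0xa5, 0xc0]

RES = [0x0e, 0xf5, 0xa5, 0xc0]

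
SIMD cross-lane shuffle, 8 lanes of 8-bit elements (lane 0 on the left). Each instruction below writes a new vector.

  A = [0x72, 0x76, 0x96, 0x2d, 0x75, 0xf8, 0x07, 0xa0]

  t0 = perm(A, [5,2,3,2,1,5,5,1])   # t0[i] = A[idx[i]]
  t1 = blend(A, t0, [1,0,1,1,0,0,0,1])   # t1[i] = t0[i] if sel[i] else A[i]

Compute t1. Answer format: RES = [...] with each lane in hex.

RES = [ 0xf8  0x76  0x2d  0x96  0x75  0xf8  0x07  0x76 ]

  t0: f8 96 2d 96 76 f8 f8 76
  t1: f8 76 2d 96 75 f8 07 76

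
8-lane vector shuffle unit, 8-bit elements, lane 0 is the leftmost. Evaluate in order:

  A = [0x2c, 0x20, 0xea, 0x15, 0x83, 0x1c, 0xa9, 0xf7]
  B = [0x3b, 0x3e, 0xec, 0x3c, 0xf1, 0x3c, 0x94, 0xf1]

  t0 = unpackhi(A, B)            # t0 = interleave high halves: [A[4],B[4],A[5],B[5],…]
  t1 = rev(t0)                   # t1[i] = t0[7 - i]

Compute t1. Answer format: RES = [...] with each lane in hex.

t0 = [0x83, 0xf1, 0x1c, 0x3c, 0xa9, 0x94, 0xf7, 0xf1]
t1 = [0xf1, 0xf7, 0x94, 0xa9, 0x3c, 0x1c, 0xf1, 0x83]

RES = [ 0xf1  0xf7  0x94  0xa9  0x3c  0x1c  0xf1  0x83 ]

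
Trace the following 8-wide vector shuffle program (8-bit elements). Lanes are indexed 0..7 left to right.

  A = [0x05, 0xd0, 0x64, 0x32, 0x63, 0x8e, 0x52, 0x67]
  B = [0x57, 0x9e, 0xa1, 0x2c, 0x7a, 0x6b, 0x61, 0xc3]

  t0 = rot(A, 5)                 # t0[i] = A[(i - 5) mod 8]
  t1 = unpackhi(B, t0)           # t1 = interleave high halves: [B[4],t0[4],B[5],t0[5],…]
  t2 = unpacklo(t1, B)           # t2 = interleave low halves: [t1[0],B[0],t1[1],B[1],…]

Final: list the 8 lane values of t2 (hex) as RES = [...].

RES = [ 0x7a  0x57  0x67  0x9e  0x6b  0xa1  0x05  0x2c ]

→ t0 |32|63|8e|52|67|05|d0|64|
→ t1 |7a|67|6b|05|61|d0|c3|64|
→ t2 |7a|57|67|9e|6b|a1|05|2c|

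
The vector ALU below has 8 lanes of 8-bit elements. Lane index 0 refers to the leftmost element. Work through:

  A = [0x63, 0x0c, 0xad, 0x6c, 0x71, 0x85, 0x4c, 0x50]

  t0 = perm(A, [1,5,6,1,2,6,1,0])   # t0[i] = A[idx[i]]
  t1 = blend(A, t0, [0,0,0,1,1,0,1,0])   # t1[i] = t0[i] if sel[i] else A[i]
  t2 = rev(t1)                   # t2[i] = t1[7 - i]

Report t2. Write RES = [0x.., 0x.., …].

t0 = [0x0c, 0x85, 0x4c, 0x0c, 0xad, 0x4c, 0x0c, 0x63]
t1 = [0x63, 0x0c, 0xad, 0x0c, 0xad, 0x85, 0x0c, 0x50]
t2 = [0x50, 0x0c, 0x85, 0xad, 0x0c, 0xad, 0x0c, 0x63]

RES = [ 0x50  0x0c  0x85  0xad  0x0c  0xad  0x0c  0x63 ]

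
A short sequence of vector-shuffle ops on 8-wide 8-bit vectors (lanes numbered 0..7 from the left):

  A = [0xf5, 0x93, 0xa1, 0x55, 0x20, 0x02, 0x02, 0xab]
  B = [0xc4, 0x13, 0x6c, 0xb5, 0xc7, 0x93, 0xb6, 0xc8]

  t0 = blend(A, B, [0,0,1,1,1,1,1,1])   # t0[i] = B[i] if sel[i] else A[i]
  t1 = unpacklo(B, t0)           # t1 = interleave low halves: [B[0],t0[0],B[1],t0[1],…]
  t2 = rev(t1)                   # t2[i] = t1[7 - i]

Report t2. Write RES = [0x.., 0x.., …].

RES = [ 0xb5  0xb5  0x6c  0x6c  0x93  0x13  0xf5  0xc4 ]

t0 = [0xf5, 0x93, 0x6c, 0xb5, 0xc7, 0x93, 0xb6, 0xc8]
t1 = [0xc4, 0xf5, 0x13, 0x93, 0x6c, 0x6c, 0xb5, 0xb5]
t2 = [0xb5, 0xb5, 0x6c, 0x6c, 0x93, 0x13, 0xf5, 0xc4]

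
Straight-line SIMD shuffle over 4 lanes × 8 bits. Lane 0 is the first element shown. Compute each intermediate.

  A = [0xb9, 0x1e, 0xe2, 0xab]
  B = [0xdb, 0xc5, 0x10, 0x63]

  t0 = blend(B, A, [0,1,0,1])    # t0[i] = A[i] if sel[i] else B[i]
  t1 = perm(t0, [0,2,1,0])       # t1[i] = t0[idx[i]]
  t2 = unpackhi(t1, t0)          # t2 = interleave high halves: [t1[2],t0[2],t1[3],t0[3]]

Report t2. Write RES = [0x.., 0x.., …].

  t0: db 1e 10 ab
  t1: db 10 1e db
  t2: 1e 10 db ab

RES = [0x1e, 0x10, 0xdb, 0xab]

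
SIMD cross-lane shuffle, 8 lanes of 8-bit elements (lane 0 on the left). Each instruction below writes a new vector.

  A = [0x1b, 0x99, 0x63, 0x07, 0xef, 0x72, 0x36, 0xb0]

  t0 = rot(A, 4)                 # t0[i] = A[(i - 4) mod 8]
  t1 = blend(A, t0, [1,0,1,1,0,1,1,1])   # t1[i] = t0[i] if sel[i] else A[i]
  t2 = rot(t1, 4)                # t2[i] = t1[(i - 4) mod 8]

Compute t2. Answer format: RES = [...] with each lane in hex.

RES = [0xef, 0x99, 0x63, 0x07, 0xef, 0x99, 0x36, 0xb0]

  t0: ef 72 36 b0 1b 99 63 07
  t1: ef 99 36 b0 ef 99 63 07
  t2: ef 99 63 07 ef 99 36 b0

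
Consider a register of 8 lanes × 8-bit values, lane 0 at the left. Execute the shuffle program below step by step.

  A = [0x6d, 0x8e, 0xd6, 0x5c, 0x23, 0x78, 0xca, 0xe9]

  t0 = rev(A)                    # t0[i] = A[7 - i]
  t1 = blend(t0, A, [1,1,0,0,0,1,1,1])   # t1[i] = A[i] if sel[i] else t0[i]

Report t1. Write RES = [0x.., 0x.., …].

→ t0 |e9|ca|78|23|5c|d6|8e|6d|
→ t1 |6d|8e|78|23|5c|78|ca|e9|

RES = [ 0x6d  0x8e  0x78  0x23  0x5c  0x78  0xca  0xe9 ]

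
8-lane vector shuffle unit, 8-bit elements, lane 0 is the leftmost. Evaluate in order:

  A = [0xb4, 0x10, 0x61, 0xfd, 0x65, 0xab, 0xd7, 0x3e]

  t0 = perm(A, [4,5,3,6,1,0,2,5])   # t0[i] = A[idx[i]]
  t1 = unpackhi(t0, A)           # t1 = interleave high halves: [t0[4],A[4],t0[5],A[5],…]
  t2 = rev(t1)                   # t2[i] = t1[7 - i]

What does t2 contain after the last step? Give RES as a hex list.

RES = [ 0x3e  0xab  0xd7  0x61  0xab  0xb4  0x65  0x10 ]

→ t0 |65|ab|fd|d7|10|b4|61|ab|
→ t1 |10|65|b4|ab|61|d7|ab|3e|
→ t2 |3e|ab|d7|61|ab|b4|65|10|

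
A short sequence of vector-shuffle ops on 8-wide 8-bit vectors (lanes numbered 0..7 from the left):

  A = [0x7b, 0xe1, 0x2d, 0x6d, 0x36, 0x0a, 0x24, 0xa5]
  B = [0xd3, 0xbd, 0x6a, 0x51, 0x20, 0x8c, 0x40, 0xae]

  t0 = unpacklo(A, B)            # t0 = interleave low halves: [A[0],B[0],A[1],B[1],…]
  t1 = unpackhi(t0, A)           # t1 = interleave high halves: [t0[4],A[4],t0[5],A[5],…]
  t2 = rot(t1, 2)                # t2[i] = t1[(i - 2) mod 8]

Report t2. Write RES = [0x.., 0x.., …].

RES = [0x51, 0xa5, 0x2d, 0x36, 0x6a, 0x0a, 0x6d, 0x24]

→ t0 |7b|d3|e1|bd|2d|6a|6d|51|
→ t1 |2d|36|6a|0a|6d|24|51|a5|
→ t2 |51|a5|2d|36|6a|0a|6d|24|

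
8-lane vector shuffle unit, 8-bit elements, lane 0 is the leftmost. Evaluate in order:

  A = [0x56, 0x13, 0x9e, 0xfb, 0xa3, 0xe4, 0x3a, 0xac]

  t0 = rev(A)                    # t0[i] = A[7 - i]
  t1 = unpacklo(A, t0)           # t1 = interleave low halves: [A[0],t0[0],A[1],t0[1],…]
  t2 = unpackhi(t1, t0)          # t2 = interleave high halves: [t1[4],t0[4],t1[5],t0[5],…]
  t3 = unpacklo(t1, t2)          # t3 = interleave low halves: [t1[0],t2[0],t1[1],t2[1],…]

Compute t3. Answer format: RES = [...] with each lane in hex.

RES = [0x56, 0x9e, 0xac, 0xfb, 0x13, 0xe4, 0x3a, 0x9e]

t0 = [0xac, 0x3a, 0xe4, 0xa3, 0xfb, 0x9e, 0x13, 0x56]
t1 = [0x56, 0xac, 0x13, 0x3a, 0x9e, 0xe4, 0xfb, 0xa3]
t2 = [0x9e, 0xfb, 0xe4, 0x9e, 0xfb, 0x13, 0xa3, 0x56]
t3 = [0x56, 0x9e, 0xac, 0xfb, 0x13, 0xe4, 0x3a, 0x9e]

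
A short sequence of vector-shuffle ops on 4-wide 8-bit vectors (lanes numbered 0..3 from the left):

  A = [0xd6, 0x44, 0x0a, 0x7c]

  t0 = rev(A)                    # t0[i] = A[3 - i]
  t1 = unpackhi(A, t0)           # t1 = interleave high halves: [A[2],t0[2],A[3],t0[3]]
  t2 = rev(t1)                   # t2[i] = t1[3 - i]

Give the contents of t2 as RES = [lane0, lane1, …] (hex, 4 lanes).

  t0: 7c 0a 44 d6
  t1: 0a 44 7c d6
  t2: d6 7c 44 0a

RES = [ 0xd6  0x7c  0x44  0x0a ]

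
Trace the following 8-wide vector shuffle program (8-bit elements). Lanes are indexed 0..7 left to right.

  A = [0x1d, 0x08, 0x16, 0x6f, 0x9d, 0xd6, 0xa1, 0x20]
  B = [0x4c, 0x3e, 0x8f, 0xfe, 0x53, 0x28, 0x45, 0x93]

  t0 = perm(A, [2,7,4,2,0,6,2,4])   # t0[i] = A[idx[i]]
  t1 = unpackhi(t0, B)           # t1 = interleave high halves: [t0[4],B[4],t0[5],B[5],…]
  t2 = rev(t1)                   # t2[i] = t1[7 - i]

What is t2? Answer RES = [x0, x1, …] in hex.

  t0: 16 20 9d 16 1d a1 16 9d
  t1: 1d 53 a1 28 16 45 9d 93
  t2: 93 9d 45 16 28 a1 53 1d

RES = [0x93, 0x9d, 0x45, 0x16, 0x28, 0xa1, 0x53, 0x1d]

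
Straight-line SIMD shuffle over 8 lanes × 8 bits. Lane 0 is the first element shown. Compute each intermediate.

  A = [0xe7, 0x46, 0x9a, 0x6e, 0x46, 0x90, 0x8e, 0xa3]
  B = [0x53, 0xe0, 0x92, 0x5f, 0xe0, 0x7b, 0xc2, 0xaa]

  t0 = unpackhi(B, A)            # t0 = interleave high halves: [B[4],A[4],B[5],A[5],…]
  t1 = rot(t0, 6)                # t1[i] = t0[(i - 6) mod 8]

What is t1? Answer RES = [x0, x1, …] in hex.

RES = [ 0x7b  0x90  0xc2  0x8e  0xaa  0xa3  0xe0  0x46 ]

t0 = [0xe0, 0x46, 0x7b, 0x90, 0xc2, 0x8e, 0xaa, 0xa3]
t1 = [0x7b, 0x90, 0xc2, 0x8e, 0xaa, 0xa3, 0xe0, 0x46]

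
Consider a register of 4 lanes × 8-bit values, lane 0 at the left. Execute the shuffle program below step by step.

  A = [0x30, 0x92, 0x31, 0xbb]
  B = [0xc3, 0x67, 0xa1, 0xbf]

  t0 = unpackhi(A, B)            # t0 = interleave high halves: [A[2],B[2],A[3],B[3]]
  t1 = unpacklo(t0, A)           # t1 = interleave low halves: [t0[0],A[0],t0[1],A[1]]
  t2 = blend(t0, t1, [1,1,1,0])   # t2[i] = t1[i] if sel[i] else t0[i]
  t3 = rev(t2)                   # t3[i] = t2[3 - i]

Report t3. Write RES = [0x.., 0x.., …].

→ t0 |31|a1|bb|bf|
→ t1 |31|30|a1|92|
→ t2 |31|30|a1|bf|
→ t3 |bf|a1|30|31|

RES = [ 0xbf  0xa1  0x30  0x31 ]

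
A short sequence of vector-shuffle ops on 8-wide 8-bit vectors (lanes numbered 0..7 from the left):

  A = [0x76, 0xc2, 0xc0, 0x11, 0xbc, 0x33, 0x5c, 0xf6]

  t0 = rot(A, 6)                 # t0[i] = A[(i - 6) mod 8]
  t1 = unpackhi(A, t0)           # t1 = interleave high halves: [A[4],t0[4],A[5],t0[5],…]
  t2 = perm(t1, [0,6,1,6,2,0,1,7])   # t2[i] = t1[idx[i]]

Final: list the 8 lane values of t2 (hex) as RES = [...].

→ t0 |c0|11|bc|33|5c|f6|76|c2|
→ t1 |bc|5c|33|f6|5c|76|f6|c2|
→ t2 |bc|f6|5c|f6|33|bc|5c|c2|

RES = [ 0xbc  0xf6  0x5c  0xf6  0x33  0xbc  0x5c  0xc2 ]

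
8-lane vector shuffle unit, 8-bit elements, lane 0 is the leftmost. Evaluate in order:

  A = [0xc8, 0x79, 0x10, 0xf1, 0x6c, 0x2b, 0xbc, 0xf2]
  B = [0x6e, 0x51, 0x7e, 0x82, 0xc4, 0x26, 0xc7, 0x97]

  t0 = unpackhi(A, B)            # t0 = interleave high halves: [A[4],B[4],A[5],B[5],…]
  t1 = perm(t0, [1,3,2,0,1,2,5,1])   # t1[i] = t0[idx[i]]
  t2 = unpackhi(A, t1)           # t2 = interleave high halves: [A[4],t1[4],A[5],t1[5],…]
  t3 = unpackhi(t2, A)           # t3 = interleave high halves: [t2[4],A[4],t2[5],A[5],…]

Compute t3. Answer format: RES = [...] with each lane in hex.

→ t0 |6c|c4|2b|26|bc|c7|f2|97|
→ t1 |c4|26|2b|6c|c4|2b|c7|c4|
→ t2 |6c|c4|2b|2b|bc|c7|f2|c4|
→ t3 |bc|6c|c7|2b|f2|bc|c4|f2|

RES = [ 0xbc  0x6c  0xc7  0x2b  0xf2  0xbc  0xc4  0xf2 ]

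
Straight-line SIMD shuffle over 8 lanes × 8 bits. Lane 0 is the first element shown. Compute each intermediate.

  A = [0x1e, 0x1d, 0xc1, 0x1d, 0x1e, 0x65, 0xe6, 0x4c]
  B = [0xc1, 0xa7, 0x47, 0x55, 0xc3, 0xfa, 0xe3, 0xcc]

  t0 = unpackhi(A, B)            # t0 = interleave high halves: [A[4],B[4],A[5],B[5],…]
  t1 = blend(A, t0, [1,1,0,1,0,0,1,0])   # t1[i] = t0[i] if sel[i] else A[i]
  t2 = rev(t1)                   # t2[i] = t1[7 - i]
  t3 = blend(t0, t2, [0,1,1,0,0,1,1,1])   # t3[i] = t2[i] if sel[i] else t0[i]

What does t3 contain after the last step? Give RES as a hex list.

  t0: 1e c3 65 fa e6 e3 4c cc
  t1: 1e c3 c1 fa 1e 65 4c 4c
  t2: 4c 4c 65 1e fa c1 c3 1e
  t3: 1e 4c 65 fa e6 c1 c3 1e

RES = [ 0x1e  0x4c  0x65  0xfa  0xe6  0xc1  0xc3  0x1e ]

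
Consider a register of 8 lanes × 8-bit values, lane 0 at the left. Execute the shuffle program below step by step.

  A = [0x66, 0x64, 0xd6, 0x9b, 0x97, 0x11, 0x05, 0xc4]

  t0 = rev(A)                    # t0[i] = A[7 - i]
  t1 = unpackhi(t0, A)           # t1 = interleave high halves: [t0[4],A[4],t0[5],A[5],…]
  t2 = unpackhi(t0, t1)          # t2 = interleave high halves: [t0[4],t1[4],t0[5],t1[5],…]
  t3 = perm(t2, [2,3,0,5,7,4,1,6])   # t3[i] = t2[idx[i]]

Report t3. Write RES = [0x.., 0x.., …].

→ t0 |c4|05|11|97|9b|d6|64|66|
→ t1 |9b|97|d6|11|64|05|66|c4|
→ t2 |9b|64|d6|05|64|66|66|c4|
→ t3 |d6|05|9b|66|c4|64|64|66|

RES = [ 0xd6  0x05  0x9b  0x66  0xc4  0x64  0x64  0x66 ]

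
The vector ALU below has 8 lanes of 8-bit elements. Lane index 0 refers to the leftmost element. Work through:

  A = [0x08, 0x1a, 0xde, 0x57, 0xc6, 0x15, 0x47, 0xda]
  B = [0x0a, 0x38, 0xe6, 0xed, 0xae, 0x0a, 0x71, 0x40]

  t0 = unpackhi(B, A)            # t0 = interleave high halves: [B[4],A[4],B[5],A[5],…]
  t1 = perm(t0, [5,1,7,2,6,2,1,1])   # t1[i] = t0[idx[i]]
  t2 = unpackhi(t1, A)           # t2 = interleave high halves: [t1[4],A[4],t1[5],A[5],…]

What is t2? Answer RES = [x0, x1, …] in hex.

RES = [0x40, 0xc6, 0x0a, 0x15, 0xc6, 0x47, 0xc6, 0xda]

  t0: ae c6 0a 15 71 47 40 da
  t1: 47 c6 da 0a 40 0a c6 c6
  t2: 40 c6 0a 15 c6 47 c6 da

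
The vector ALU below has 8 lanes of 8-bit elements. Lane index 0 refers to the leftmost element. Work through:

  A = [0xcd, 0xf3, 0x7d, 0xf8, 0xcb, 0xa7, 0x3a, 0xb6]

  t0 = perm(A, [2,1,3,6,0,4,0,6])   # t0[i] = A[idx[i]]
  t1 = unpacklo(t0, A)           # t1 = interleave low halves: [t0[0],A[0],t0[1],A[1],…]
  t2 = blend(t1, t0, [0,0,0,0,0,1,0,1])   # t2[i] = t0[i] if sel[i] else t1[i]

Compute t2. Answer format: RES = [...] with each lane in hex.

→ t0 |7d|f3|f8|3a|cd|cb|cd|3a|
→ t1 |7d|cd|f3|f3|f8|7d|3a|f8|
→ t2 |7d|cd|f3|f3|f8|cb|3a|3a|

RES = [ 0x7d  0xcd  0xf3  0xf3  0xf8  0xcb  0x3a  0x3a ]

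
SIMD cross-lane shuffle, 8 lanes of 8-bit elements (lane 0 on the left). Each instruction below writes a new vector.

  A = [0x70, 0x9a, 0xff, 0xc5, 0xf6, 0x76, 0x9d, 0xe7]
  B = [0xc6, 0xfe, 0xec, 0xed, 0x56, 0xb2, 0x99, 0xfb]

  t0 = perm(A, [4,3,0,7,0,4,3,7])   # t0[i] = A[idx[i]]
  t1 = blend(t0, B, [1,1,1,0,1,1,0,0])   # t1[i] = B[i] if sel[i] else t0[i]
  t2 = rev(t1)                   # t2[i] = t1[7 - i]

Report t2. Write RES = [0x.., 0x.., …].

t0 = [0xf6, 0xc5, 0x70, 0xe7, 0x70, 0xf6, 0xc5, 0xe7]
t1 = [0xc6, 0xfe, 0xec, 0xe7, 0x56, 0xb2, 0xc5, 0xe7]
t2 = [0xe7, 0xc5, 0xb2, 0x56, 0xe7, 0xec, 0xfe, 0xc6]

RES = [0xe7, 0xc5, 0xb2, 0x56, 0xe7, 0xec, 0xfe, 0xc6]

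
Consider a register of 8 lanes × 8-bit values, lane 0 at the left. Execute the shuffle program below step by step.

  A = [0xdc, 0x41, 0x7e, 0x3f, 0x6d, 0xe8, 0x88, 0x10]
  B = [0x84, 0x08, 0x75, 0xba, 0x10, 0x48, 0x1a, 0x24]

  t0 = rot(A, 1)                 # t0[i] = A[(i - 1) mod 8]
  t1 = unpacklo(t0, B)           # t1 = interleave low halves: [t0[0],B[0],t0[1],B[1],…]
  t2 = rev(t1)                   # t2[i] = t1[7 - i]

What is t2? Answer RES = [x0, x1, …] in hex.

RES = [ 0xba  0x7e  0x75  0x41  0x08  0xdc  0x84  0x10 ]

  t0: 10 dc 41 7e 3f 6d e8 88
  t1: 10 84 dc 08 41 75 7e ba
  t2: ba 7e 75 41 08 dc 84 10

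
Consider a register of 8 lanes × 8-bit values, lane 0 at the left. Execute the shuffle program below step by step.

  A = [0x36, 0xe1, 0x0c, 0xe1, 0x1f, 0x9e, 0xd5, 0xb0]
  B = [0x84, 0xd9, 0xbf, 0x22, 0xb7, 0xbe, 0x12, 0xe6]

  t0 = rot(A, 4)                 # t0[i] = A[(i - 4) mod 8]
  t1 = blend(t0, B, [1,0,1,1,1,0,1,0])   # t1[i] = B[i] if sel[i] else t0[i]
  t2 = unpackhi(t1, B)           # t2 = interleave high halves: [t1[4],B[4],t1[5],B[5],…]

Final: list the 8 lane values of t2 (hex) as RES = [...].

→ t0 |1f|9e|d5|b0|36|e1|0c|e1|
→ t1 |84|9e|bf|22|b7|e1|12|e1|
→ t2 |b7|b7|e1|be|12|12|e1|e6|

RES = [0xb7, 0xb7, 0xe1, 0xbe, 0x12, 0x12, 0xe1, 0xe6]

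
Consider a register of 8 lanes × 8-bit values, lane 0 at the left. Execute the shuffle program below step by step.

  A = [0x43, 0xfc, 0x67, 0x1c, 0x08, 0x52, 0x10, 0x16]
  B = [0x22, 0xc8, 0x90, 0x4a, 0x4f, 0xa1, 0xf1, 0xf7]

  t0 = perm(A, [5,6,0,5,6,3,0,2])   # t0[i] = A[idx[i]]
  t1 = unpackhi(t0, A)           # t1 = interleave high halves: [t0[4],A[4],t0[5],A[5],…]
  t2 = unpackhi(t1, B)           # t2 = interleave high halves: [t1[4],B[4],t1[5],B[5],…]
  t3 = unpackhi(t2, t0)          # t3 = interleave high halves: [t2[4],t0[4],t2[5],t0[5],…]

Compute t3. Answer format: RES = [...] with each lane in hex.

RES = [ 0x67  0x10  0xf1  0x1c  0x16  0x43  0xf7  0x67 ]

t0 = [0x52, 0x10, 0x43, 0x52, 0x10, 0x1c, 0x43, 0x67]
t1 = [0x10, 0x08, 0x1c, 0x52, 0x43, 0x10, 0x67, 0x16]
t2 = [0x43, 0x4f, 0x10, 0xa1, 0x67, 0xf1, 0x16, 0xf7]
t3 = [0x67, 0x10, 0xf1, 0x1c, 0x16, 0x43, 0xf7, 0x67]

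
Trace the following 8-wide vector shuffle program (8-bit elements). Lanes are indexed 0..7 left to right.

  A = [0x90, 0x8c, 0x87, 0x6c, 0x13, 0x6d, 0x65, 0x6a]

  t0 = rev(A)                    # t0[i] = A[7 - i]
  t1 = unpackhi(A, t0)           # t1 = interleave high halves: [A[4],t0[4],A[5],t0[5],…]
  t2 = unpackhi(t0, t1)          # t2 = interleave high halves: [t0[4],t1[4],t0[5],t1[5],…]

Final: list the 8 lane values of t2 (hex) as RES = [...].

RES = [0x6c, 0x65, 0x87, 0x8c, 0x8c, 0x6a, 0x90, 0x90]

→ t0 |6a|65|6d|13|6c|87|8c|90|
→ t1 |13|6c|6d|87|65|8c|6a|90|
→ t2 |6c|65|87|8c|8c|6a|90|90|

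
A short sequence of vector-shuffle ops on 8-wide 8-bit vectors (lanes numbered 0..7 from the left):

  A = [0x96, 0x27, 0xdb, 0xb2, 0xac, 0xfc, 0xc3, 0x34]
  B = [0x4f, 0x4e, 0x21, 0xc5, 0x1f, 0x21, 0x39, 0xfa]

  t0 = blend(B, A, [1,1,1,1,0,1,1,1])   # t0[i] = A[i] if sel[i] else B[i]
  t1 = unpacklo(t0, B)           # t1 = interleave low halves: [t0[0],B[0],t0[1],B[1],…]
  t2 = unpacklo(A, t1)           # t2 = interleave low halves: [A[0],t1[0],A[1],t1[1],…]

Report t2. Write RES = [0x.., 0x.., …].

RES = [0x96, 0x96, 0x27, 0x4f, 0xdb, 0x27, 0xb2, 0x4e]

  t0: 96 27 db b2 1f fc c3 34
  t1: 96 4f 27 4e db 21 b2 c5
  t2: 96 96 27 4f db 27 b2 4e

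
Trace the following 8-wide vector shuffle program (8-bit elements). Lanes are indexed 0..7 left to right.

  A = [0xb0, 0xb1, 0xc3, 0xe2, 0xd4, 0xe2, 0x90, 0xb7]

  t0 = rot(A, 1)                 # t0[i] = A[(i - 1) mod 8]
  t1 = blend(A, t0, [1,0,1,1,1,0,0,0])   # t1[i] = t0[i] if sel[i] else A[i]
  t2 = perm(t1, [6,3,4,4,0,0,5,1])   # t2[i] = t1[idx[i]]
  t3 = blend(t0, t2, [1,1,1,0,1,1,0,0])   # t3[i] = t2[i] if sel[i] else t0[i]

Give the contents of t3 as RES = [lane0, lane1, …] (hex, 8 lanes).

RES = [ 0x90  0xc3  0xe2  0xc3  0xb7  0xb7  0xe2  0x90 ]

t0 = [0xb7, 0xb0, 0xb1, 0xc3, 0xe2, 0xd4, 0xe2, 0x90]
t1 = [0xb7, 0xb1, 0xb1, 0xc3, 0xe2, 0xe2, 0x90, 0xb7]
t2 = [0x90, 0xc3, 0xe2, 0xe2, 0xb7, 0xb7, 0xe2, 0xb1]
t3 = [0x90, 0xc3, 0xe2, 0xc3, 0xb7, 0xb7, 0xe2, 0x90]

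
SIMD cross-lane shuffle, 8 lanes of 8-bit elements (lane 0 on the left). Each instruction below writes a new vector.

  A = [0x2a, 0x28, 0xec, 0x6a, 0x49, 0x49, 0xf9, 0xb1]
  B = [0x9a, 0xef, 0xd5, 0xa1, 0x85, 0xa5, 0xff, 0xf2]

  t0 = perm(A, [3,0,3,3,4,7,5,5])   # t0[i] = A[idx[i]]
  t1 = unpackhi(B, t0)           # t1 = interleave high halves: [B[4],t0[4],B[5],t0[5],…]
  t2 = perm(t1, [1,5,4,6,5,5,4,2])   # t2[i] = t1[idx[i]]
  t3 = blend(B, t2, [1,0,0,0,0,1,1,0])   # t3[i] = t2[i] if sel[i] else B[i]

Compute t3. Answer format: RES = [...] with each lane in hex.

t0 = [0x6a, 0x2a, 0x6a, 0x6a, 0x49, 0xb1, 0x49, 0x49]
t1 = [0x85, 0x49, 0xa5, 0xb1, 0xff, 0x49, 0xf2, 0x49]
t2 = [0x49, 0x49, 0xff, 0xf2, 0x49, 0x49, 0xff, 0xa5]
t3 = [0x49, 0xef, 0xd5, 0xa1, 0x85, 0x49, 0xff, 0xf2]

RES = [ 0x49  0xef  0xd5  0xa1  0x85  0x49  0xff  0xf2 ]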